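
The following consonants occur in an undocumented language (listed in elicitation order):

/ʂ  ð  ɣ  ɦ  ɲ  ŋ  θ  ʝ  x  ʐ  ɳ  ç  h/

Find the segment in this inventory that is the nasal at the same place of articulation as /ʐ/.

/ɳ/

/ʐ/ is a voiced retroflex fricative.
The nasal at the same place is a retroflex nasal — in this inventory, /ɳ/.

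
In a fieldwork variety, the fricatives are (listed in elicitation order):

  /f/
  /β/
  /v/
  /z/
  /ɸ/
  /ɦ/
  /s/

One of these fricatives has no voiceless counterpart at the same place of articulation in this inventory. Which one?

/ɦ/

Bilabial: /ɸ/ ~ /β/
Labiodental: /f/ ~ /v/
Alveolar: /s/ ~ /z/
Glottal: only /ɦ/ (voiced); no voiceless partner.
So /ɦ/ is the unpaired segment.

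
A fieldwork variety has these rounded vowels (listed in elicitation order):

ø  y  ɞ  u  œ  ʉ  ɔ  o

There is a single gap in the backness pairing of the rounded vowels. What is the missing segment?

Front: /y/ (high), /ø/ (high-mid), /œ/ (low-mid).
Central: /ʉ/ (high), /ɞ/ (low-mid).
Back: /u/ (high), /o/ (high-mid), /ɔ/ (low-mid).
The high-mid row has no central member, so the gap is the high-mid central rounded vowel /ɵ/.

/ɵ/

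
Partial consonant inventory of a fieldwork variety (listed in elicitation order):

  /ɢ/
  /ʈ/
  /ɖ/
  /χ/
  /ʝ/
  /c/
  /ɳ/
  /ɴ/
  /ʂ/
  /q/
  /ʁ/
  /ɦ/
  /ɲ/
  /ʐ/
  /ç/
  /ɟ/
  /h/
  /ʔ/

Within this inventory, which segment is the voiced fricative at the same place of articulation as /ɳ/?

/ʐ/

/ɳ/ is a retroflex nasal.
The voiced fricative at the same place is a voiced retroflex fricative — in this inventory, /ʐ/.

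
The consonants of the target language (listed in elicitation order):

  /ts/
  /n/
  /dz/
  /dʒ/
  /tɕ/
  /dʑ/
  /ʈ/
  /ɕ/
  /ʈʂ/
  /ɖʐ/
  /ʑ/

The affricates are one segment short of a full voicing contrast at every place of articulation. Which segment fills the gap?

Voiceless: /ts/ (alveolar), /ʈʂ/ (retroflex), /tɕ/ (alveolo-palatal).
Voiced: /dz/ (alveolar), /dʒ/ (postalveolar), /ɖʐ/ (retroflex), /dʑ/ (alveolo-palatal).
The postalveolar row has no voiceless member, so the gap is the voiceless postalveolar affricate /tʃ/.

/tʃ/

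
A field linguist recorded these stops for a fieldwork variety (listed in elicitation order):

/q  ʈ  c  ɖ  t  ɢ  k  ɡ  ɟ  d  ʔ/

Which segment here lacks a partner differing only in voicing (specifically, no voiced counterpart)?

Alveolar: /t/ ~ /d/
Retroflex: /ʈ/ ~ /ɖ/
Palatal: /c/ ~ /ɟ/
Velar: /k/ ~ /ɡ/
Uvular: /q/ ~ /ɢ/
Glottal: only /ʔ/ (voiceless); no voiced partner.
So /ʔ/ is the unpaired segment.

/ʔ/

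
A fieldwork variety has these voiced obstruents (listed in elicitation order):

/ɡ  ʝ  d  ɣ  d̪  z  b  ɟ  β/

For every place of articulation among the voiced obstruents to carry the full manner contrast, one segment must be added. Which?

bilabial: stop /b/, fricative /β/.
dental: stop /d̪/, fricative —.
alveolar: stop /d/, fricative /z/.
palatal: stop /ɟ/, fricative /ʝ/.
velar: stop /ɡ/, fricative /ɣ/.
The dental row has no fricative member, so the gap is the dental fricative /ð/.

/ð/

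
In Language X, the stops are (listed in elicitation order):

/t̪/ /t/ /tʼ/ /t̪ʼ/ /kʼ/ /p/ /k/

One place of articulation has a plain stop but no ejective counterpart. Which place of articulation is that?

bilabial

bilabial: plain /p/, ejective —.
dental: plain /t̪/, ejective /t̪ʼ/.
alveolar: plain /t/, ejective /tʼ/.
velar: plain /k/, ejective /kʼ/.
Every place of articulation has an ejective member except bilabial, where /pʼ/ would be expected.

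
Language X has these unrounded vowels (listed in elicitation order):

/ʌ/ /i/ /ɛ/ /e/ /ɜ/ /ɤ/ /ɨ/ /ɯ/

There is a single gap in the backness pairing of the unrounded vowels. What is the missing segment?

Front: /i/ (high), /e/ (high-mid), /ɛ/ (low-mid).
Central: /ɨ/ (high), /ɜ/ (low-mid).
Back: /ɯ/ (high), /ɤ/ (high-mid), /ʌ/ (low-mid).
The high-mid row has no central member, so the gap is the high-mid central unrounded vowel /ɘ/.

/ɘ/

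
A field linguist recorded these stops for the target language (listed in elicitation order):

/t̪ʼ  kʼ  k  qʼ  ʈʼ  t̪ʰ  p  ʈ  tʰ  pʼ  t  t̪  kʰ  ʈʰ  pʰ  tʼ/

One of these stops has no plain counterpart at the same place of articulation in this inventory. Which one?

Bilabial: /p/ ~ /pʰ/ ~ /pʼ/
Dental: /t̪/ ~ /t̪ʰ/ ~ /t̪ʼ/
Alveolar: /t/ ~ /tʰ/ ~ /tʼ/
Retroflex: /ʈ/ ~ /ʈʰ/ ~ /ʈʼ/
Velar: /k/ ~ /kʰ/ ~ /kʼ/
Uvular: only /qʼ/ (ejective); no plain partner.
So /qʼ/ is the unpaired segment.

/qʼ/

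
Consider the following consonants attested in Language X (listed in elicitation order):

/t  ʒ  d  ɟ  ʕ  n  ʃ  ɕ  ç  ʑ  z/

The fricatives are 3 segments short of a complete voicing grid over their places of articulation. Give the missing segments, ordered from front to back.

Voiceless: /ʃ/ (postalveolar), /ɕ/ (alveolo-palatal), /ç/ (palatal).
Voiced: /z/ (alveolar), /ʒ/ (postalveolar), /ʑ/ (alveolo-palatal), /ʕ/ (pharyngeal).
Gaps, from front to back: alveolar lacks voiceless (/s/); palatal lacks voiced (/ʝ/); pharyngeal lacks voiceless (/ħ/).

/s/, /ʝ/, /ħ/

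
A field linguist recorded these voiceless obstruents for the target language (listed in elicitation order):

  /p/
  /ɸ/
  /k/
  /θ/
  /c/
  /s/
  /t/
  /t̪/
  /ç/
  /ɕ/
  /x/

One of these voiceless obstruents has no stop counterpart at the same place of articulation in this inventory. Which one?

/ɕ/

Bilabial: /p/ ~ /ɸ/
Dental: /t̪/ ~ /θ/
Alveolar: /t/ ~ /s/
Palatal: /c/ ~ /ç/
Velar: /k/ ~ /x/
Alveolo-palatal: only /ɕ/ (fricative); no stop partner.
So /ɕ/ is the unpaired segment.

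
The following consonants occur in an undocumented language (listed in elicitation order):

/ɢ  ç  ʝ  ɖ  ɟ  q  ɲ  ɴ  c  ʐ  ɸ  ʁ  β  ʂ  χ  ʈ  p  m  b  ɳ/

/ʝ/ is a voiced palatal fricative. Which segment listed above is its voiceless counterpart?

The voiceless counterpart is a voiceless palatal fricative — in this inventory, /ç/.

/ç/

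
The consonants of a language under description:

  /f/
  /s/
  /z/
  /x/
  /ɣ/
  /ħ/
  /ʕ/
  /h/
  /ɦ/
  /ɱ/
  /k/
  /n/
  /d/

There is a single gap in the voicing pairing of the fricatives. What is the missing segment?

place of articulation  voiceless  voiced  
labiodental       f         —       
alveolar          s         z       
velar             x         ɣ       
pharyngeal        ħ         ʕ       
glottal           h         ɦ       
The labiodental row has no voiced member, so the gap is the voiced labiodental fricative /v/.

/v/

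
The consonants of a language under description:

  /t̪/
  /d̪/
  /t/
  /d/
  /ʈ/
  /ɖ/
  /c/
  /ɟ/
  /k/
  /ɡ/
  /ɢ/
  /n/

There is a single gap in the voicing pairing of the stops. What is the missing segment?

/q/

place of articulation  voiceless  voiced  
dental            t̪        d̪      
alveolar          t         d       
retroflex         ʈ         ɖ       
palatal           c         ɟ       
velar             k         ɡ       
uvular            —         ɢ       
The uvular row has no voiceless member, so the gap is the voiceless uvular stop /q/.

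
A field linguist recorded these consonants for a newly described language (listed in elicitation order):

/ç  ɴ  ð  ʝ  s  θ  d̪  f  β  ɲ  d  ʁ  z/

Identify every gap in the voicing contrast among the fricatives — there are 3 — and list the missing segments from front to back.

/ɸ/, /v/, /χ/

bilabial: voiceless —, voiced /β/.
labiodental: voiceless /f/, voiced —.
dental: voiceless /θ/, voiced /ð/.
alveolar: voiceless /s/, voiced /z/.
palatal: voiceless /ç/, voiced /ʝ/.
uvular: voiceless —, voiced /ʁ/.
Gaps, from front to back: bilabial lacks voiceless (/ɸ/); labiodental lacks voiced (/v/); uvular lacks voiceless (/χ/).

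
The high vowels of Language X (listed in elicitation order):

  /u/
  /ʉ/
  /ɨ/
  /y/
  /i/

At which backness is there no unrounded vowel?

Unrounded: /i/ (front), /ɨ/ (central).
Rounded: /y/ (front), /ʉ/ (central), /u/ (back).
Every backness has an unrounded member except back, where /ɯ/ would be expected.

back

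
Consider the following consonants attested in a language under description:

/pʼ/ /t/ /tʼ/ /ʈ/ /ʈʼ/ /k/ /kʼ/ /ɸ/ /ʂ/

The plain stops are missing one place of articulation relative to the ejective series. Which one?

Plain: /t/ (alveolar), /ʈ/ (retroflex), /k/ (velar).
Ejective: /pʼ/ (bilabial), /tʼ/ (alveolar), /ʈʼ/ (retroflex), /kʼ/ (velar).
Every place of articulation has a plain member except bilabial, where /p/ would be expected.

bilabial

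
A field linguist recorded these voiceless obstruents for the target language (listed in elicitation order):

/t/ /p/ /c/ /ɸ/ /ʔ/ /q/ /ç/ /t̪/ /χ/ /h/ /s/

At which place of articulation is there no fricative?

bilabial: stop /p/, fricative /ɸ/.
dental: stop /t̪/, fricative —.
alveolar: stop /t/, fricative /s/.
palatal: stop /c/, fricative /ç/.
uvular: stop /q/, fricative /χ/.
glottal: stop /ʔ/, fricative /h/.
Every place of articulation has a fricative member except dental, where /θ/ would be expected.

dental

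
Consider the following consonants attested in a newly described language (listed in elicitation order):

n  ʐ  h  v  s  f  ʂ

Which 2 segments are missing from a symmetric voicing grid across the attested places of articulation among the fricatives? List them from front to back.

/z/, /ɦ/

place of articulation  voiceless  voiced  
labiodental       f         v       
alveolar          s         —       
retroflex         ʂ         ʐ       
glottal           h         —       
Gaps, from front to back: alveolar lacks voiced (/z/); glottal lacks voiced (/ɦ/).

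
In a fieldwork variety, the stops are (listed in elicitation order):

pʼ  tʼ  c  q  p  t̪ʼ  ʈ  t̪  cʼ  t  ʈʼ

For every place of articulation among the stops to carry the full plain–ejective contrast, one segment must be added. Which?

place of articulation  plain     ejective
bilabial          p         pʼ      
dental            t̪        t̪ʼ     
alveolar          t         tʼ      
retroflex         ʈ         ʈʼ      
palatal           c         cʼ      
uvular            q         —       
The uvular row has no ejective member, so the gap is the ejective uvular stop /qʼ/.

/qʼ/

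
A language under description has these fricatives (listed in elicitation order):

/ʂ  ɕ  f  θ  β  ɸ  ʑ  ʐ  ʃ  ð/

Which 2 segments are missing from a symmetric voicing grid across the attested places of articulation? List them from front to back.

/v/, /ʒ/

bilabial: voiceless /ɸ/, voiced /β/.
labiodental: voiceless /f/, voiced —.
dental: voiceless /θ/, voiced /ð/.
postalveolar: voiceless /ʃ/, voiced —.
retroflex: voiceless /ʂ/, voiced /ʐ/.
alveolo-palatal: voiceless /ɕ/, voiced /ʑ/.
Gaps, from front to back: labiodental lacks voiced (/v/); postalveolar lacks voiced (/ʒ/).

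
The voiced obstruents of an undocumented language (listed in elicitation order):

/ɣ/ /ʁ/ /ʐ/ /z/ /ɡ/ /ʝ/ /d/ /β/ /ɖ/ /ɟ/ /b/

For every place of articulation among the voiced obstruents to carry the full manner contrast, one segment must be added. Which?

/ɢ/

place of articulation  stop      fricative
bilabial          b         β       
alveolar          d         z       
retroflex         ɖ         ʐ       
palatal           ɟ         ʝ       
velar             ɡ         ɣ       
uvular            —         ʁ       
The uvular row has no stop member, so the gap is the uvular stop /ɢ/.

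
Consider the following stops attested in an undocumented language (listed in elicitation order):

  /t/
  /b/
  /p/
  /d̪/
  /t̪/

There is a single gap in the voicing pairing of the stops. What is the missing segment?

Voiceless: /p/ (bilabial), /t̪/ (dental), /t/ (alveolar).
Voiced: /b/ (bilabial), /d̪/ (dental).
The alveolar row has no voiced member, so the gap is the voiced alveolar stop /d/.

/d/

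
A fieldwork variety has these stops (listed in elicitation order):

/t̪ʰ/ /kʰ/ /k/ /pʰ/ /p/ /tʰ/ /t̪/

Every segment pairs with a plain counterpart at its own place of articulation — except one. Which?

Bilabial: /p/ ~ /pʰ/
Dental: /t̪/ ~ /t̪ʰ/
Velar: /k/ ~ /kʰ/
Alveolar: only /tʰ/ (aspirated); no plain partner.
So /tʰ/ is the unpaired segment.

/tʰ/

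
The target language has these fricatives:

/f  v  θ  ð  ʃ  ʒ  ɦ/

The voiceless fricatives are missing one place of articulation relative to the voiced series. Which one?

glottal

labiodental: voiceless /f/, voiced /v/.
dental: voiceless /θ/, voiced /ð/.
postalveolar: voiceless /ʃ/, voiced /ʒ/.
glottal: voiceless —, voiced /ɦ/.
Every place of articulation has a voiceless member except glottal, where /h/ would be expected.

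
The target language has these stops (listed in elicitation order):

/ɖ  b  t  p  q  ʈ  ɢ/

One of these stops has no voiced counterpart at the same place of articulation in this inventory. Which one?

Bilabial: /p/ ~ /b/
Retroflex: /ʈ/ ~ /ɖ/
Uvular: /q/ ~ /ɢ/
Alveolar: only /t/ (voiceless); no voiced partner.
So /t/ is the unpaired segment.

/t/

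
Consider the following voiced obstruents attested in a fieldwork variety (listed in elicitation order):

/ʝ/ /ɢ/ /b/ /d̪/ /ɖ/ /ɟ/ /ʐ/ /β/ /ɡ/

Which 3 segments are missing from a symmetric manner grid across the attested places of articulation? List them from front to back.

/ð/, /ɣ/, /ʁ/

bilabial: stop /b/, fricative /β/.
dental: stop /d̪/, fricative —.
retroflex: stop /ɖ/, fricative /ʐ/.
palatal: stop /ɟ/, fricative /ʝ/.
velar: stop /ɡ/, fricative —.
uvular: stop /ɢ/, fricative —.
Gaps, from front to back: dental lacks fricative (/ð/); velar lacks fricative (/ɣ/); uvular lacks fricative (/ʁ/).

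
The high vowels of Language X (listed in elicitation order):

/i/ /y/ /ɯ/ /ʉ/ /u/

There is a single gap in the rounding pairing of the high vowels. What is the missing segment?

front: unrounded /i/, rounded /y/.
central: unrounded —, rounded /ʉ/.
back: unrounded /ɯ/, rounded /u/.
The central row has no unrounded member, so the gap is the central unrounded vowel /ɨ/.

/ɨ/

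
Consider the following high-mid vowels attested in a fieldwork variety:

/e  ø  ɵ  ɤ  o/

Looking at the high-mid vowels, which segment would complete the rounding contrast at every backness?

/ɘ/

Unrounded: /e/ (front), /ɤ/ (back).
Rounded: /ø/ (front), /ɵ/ (central), /o/ (back).
The central row has no unrounded member, so the gap is the central unrounded vowel /ɘ/.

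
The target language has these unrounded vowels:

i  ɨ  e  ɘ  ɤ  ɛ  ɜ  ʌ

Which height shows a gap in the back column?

height            front     central   back    
high              i         ɨ         —       
high-mid          e         ɘ         ɤ       
low-mid           ɛ         ɜ         ʌ       
Every height has a back member except high, where /ɯ/ would be expected.

high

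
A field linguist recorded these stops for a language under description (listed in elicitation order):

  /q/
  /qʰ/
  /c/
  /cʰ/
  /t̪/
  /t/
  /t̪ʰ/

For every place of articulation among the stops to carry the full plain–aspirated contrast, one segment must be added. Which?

/tʰ/

place of articulation  plain     aspirated
dental            t̪        t̪ʰ     
alveolar          t         —       
palatal           c         cʰ      
uvular            q         qʰ      
The alveolar row has no aspirated member, so the gap is the aspirated alveolar stop /tʰ/.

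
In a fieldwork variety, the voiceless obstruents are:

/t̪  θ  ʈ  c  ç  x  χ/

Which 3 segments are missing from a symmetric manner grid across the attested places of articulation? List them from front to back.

/ʂ/, /k/, /q/

Stop: /t̪/ (dental), /ʈ/ (retroflex), /c/ (palatal).
Fricative: /θ/ (dental), /ç/ (palatal), /x/ (velar), /χ/ (uvular).
Gaps, from front to back: retroflex lacks fricative (/ʂ/); velar lacks stop (/k/); uvular lacks stop (/q/).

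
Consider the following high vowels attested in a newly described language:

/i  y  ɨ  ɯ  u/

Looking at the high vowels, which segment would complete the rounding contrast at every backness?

front: unrounded /i/, rounded /y/.
central: unrounded /ɨ/, rounded —.
back: unrounded /ɯ/, rounded /u/.
The central row has no rounded member, so the gap is the central rounded vowel /ʉ/.

/ʉ/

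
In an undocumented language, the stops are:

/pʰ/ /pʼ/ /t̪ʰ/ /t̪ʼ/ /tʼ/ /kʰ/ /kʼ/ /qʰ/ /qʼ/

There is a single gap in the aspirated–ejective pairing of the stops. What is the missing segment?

/tʰ/

Aspirated: /pʰ/ (bilabial), /t̪ʰ/ (dental), /kʰ/ (velar), /qʰ/ (uvular).
Ejective: /pʼ/ (bilabial), /t̪ʼ/ (dental), /tʼ/ (alveolar), /kʼ/ (velar), /qʼ/ (uvular).
The alveolar row has no aspirated member, so the gap is the aspirated alveolar stop /tʰ/.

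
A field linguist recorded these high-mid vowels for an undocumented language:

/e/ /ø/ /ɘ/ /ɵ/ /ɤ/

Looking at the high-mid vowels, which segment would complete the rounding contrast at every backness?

backness          unrounded  rounded 
front             e         ø       
central           ɘ         ɵ       
back              ɤ         —       
The back row has no rounded member, so the gap is the back rounded vowel /o/.

/o/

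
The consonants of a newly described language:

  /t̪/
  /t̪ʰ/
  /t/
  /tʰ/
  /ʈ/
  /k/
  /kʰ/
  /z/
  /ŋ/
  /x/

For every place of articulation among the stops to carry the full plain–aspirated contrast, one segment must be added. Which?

/ʈʰ/

Plain: /t̪/ (dental), /t/ (alveolar), /ʈ/ (retroflex), /k/ (velar).
Aspirated: /t̪ʰ/ (dental), /tʰ/ (alveolar), /kʰ/ (velar).
The retroflex row has no aspirated member, so the gap is the aspirated retroflex stop /ʈʰ/.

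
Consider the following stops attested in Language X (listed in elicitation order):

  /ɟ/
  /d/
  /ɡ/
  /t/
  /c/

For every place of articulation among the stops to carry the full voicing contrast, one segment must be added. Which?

alveolar: voiceless /t/, voiced /d/.
palatal: voiceless /c/, voiced /ɟ/.
velar: voiceless —, voiced /ɡ/.
The velar row has no voiceless member, so the gap is the voiceless velar stop /k/.

/k/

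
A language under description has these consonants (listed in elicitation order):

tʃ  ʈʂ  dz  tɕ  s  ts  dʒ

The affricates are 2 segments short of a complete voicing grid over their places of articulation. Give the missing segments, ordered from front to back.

alveolar: voiceless /ts/, voiced /dz/.
postalveolar: voiceless /tʃ/, voiced /dʒ/.
retroflex: voiceless /ʈʂ/, voiced —.
alveolo-palatal: voiceless /tɕ/, voiced —.
Gaps, from front to back: retroflex lacks voiced (/ɖʐ/); alveolo-palatal lacks voiced (/dʑ/).

/ɖʐ/, /dʑ/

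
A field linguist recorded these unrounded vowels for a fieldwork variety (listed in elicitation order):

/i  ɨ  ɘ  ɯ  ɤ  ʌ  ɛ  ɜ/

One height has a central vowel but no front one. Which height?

high-mid

height            front     central   back    
high              i         ɨ         ɯ       
high-mid          —         ɘ         ɤ       
low-mid           ɛ         ɜ         ʌ       
Every height has a front member except high-mid, where /e/ would be expected.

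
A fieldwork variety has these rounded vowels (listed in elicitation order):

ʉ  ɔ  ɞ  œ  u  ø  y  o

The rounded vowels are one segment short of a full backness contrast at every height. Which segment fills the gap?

/ɵ/

high: front /y/, central /ʉ/, back /u/.
high-mid: front /ø/, central —, back /o/.
low-mid: front /œ/, central /ɞ/, back /ɔ/.
The high-mid row has no central member, so the gap is the high-mid central rounded vowel /ɵ/.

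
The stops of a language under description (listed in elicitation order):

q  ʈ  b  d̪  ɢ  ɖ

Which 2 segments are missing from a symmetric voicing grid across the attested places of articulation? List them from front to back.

/p/, /t̪/

bilabial: voiceless —, voiced /b/.
dental: voiceless —, voiced /d̪/.
retroflex: voiceless /ʈ/, voiced /ɖ/.
uvular: voiceless /q/, voiced /ɢ/.
Gaps, from front to back: bilabial lacks voiceless (/p/); dental lacks voiceless (/t̪/).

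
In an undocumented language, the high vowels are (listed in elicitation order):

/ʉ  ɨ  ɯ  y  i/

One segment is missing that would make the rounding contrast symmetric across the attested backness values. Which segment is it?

/u/

Unrounded: /i/ (front), /ɨ/ (central), /ɯ/ (back).
Rounded: /y/ (front), /ʉ/ (central).
The back row has no rounded member, so the gap is the back rounded vowel /u/.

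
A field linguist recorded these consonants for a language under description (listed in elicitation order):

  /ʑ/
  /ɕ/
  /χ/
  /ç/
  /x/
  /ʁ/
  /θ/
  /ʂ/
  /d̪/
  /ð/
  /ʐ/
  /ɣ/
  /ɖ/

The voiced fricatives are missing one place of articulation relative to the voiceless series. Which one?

dental: voiceless /θ/, voiced /ð/.
retroflex: voiceless /ʂ/, voiced /ʐ/.
alveolo-palatal: voiceless /ɕ/, voiced /ʑ/.
palatal: voiceless /ç/, voiced —.
velar: voiceless /x/, voiced /ɣ/.
uvular: voiceless /χ/, voiced /ʁ/.
Every place of articulation has a voiced member except palatal, where /ʝ/ would be expected.

palatal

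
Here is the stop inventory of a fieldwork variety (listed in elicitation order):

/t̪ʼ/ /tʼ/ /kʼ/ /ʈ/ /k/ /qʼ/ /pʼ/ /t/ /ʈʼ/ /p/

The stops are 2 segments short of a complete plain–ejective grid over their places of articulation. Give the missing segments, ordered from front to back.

bilabial: plain /p/, ejective /pʼ/.
dental: plain —, ejective /t̪ʼ/.
alveolar: plain /t/, ejective /tʼ/.
retroflex: plain /ʈ/, ejective /ʈʼ/.
velar: plain /k/, ejective /kʼ/.
uvular: plain —, ejective /qʼ/.
Gaps, from front to back: dental lacks plain (/t̪/); uvular lacks plain (/q/).

/t̪/, /q/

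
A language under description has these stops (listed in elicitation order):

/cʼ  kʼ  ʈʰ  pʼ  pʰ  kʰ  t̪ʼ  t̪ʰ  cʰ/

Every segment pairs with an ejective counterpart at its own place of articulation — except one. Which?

/ʈʰ/

Bilabial: /pʰ/ ~ /pʼ/
Dental: /t̪ʰ/ ~ /t̪ʼ/
Palatal: /cʰ/ ~ /cʼ/
Velar: /kʰ/ ~ /kʼ/
Retroflex: only /ʈʰ/ (aspirated); no ejective partner.
So /ʈʰ/ is the unpaired segment.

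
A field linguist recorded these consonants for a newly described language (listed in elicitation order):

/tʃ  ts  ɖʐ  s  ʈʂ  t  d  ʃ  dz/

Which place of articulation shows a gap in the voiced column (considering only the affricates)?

postalveolar

Voiceless: /ts/ (alveolar), /tʃ/ (postalveolar), /ʈʂ/ (retroflex).
Voiced: /dz/ (alveolar), /ɖʐ/ (retroflex).
Every place of articulation has a voiced member except postalveolar, where /dʒ/ would be expected.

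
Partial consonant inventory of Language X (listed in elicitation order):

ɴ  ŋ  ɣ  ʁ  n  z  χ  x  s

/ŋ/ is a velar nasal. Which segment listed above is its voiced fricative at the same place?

/ɣ/

The voiced fricative at the same place is a voiced velar fricative — in this inventory, /ɣ/.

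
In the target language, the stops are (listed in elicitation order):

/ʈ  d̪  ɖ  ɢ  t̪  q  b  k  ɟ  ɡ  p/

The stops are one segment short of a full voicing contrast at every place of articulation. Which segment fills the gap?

place of articulation  voiceless  voiced  
bilabial          p         b       
dental            t̪        d̪      
retroflex         ʈ         ɖ       
palatal           —         ɟ       
velar             k         ɡ       
uvular            q         ɢ       
The palatal row has no voiceless member, so the gap is the voiceless palatal stop /c/.

/c/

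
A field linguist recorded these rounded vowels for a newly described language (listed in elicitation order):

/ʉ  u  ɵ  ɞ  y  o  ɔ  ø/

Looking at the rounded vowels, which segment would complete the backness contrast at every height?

/œ/

Front: /y/ (high), /ø/ (high-mid).
Central: /ʉ/ (high), /ɵ/ (high-mid), /ɞ/ (low-mid).
Back: /u/ (high), /o/ (high-mid), /ɔ/ (low-mid).
The low-mid row has no front member, so the gap is the low-mid front rounded vowel /œ/.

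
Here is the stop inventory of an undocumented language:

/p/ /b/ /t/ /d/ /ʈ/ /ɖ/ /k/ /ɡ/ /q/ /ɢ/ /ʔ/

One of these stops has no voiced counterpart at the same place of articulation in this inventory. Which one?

/ʔ/

Bilabial: /p/ ~ /b/
Alveolar: /t/ ~ /d/
Retroflex: /ʈ/ ~ /ɖ/
Velar: /k/ ~ /ɡ/
Uvular: /q/ ~ /ɢ/
Glottal: only /ʔ/ (voiceless); no voiced partner.
So /ʔ/ is the unpaired segment.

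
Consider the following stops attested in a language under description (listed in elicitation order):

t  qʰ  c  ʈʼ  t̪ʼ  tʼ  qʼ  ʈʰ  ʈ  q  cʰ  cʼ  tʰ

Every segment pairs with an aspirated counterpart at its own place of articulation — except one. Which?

/t̪ʼ/

Alveolar: /t/ ~ /tʰ/ ~ /tʼ/
Retroflex: /ʈ/ ~ /ʈʰ/ ~ /ʈʼ/
Palatal: /c/ ~ /cʰ/ ~ /cʼ/
Uvular: /q/ ~ /qʰ/ ~ /qʼ/
Dental: only /t̪ʼ/ (ejective); no aspirated partner.
So /t̪ʼ/ is the unpaired segment.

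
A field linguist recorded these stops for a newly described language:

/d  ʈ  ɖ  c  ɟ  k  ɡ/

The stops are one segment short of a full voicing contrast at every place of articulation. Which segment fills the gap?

/t/

alveolar: voiceless —, voiced /d/.
retroflex: voiceless /ʈ/, voiced /ɖ/.
palatal: voiceless /c/, voiced /ɟ/.
velar: voiceless /k/, voiced /ɡ/.
The alveolar row has no voiceless member, so the gap is the voiceless alveolar stop /t/.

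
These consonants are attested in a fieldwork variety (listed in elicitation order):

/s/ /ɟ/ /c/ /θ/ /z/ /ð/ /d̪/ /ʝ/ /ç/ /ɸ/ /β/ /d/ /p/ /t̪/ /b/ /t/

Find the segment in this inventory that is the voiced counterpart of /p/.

/p/ is a voiceless bilabial stop.
The voiced counterpart is a voiced bilabial stop — in this inventory, /b/.

/b/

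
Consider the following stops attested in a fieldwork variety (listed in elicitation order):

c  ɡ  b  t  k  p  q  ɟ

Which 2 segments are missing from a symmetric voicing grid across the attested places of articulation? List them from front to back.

place of articulation  voiceless  voiced  
bilabial          p         b       
alveolar          t         —       
palatal           c         ɟ       
velar             k         ɡ       
uvular            q         —       
Gaps, from front to back: alveolar lacks voiced (/d/); uvular lacks voiced (/ɢ/).

/d/, /ɢ/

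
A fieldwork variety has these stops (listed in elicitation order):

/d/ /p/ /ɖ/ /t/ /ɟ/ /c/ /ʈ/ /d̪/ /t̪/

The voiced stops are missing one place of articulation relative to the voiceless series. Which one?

place of articulation  voiceless  voiced  
bilabial          p         —       
dental            t̪        d̪      
alveolar          t         d       
retroflex         ʈ         ɖ       
palatal           c         ɟ       
Every place of articulation has a voiced member except bilabial, where /b/ would be expected.

bilabial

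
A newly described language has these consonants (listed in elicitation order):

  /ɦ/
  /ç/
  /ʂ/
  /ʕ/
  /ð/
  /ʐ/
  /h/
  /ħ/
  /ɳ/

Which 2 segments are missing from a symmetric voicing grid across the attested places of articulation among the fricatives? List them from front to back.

dental: voiceless —, voiced /ð/.
retroflex: voiceless /ʂ/, voiced /ʐ/.
palatal: voiceless /ç/, voiced —.
pharyngeal: voiceless /ħ/, voiced /ʕ/.
glottal: voiceless /h/, voiced /ɦ/.
Gaps, from front to back: dental lacks voiceless (/θ/); palatal lacks voiced (/ʝ/).

/θ/, /ʝ/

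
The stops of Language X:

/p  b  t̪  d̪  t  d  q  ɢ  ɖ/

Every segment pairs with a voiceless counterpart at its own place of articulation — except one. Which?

Bilabial: /p/ ~ /b/
Dental: /t̪/ ~ /d̪/
Alveolar: /t/ ~ /d/
Uvular: /q/ ~ /ɢ/
Retroflex: only /ɖ/ (voiced); no voiceless partner.
So /ɖ/ is the unpaired segment.

/ɖ/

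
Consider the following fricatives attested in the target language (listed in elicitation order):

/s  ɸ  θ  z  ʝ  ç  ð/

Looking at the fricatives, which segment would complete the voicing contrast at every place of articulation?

place of articulation  voiceless  voiced  
bilabial          ɸ         —       
dental            θ         ð       
alveolar          s         z       
palatal           ç         ʝ       
The bilabial row has no voiced member, so the gap is the voiced bilabial fricative /β/.

/β/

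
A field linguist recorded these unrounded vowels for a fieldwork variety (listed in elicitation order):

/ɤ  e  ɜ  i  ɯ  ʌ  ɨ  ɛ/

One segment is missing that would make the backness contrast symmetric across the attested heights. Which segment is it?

high: front /i/, central /ɨ/, back /ɯ/.
high-mid: front /e/, central —, back /ɤ/.
low-mid: front /ɛ/, central /ɜ/, back /ʌ/.
The high-mid row has no central member, so the gap is the high-mid central unrounded vowel /ɘ/.

/ɘ/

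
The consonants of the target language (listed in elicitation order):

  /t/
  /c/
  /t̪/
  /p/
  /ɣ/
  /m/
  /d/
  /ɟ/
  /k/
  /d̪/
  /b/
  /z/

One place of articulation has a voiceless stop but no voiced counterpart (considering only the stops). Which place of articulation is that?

velar

place of articulation  voiceless  voiced  
bilabial          p         b       
dental            t̪        d̪      
alveolar          t         d       
palatal           c         ɟ       
velar             k         —       
Every place of articulation has a voiced member except velar, where /ɡ/ would be expected.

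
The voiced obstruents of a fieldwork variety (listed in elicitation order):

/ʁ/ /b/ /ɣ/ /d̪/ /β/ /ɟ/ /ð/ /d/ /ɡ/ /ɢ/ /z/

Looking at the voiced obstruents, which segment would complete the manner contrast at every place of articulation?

/ʝ/

bilabial: stop /b/, fricative /β/.
dental: stop /d̪/, fricative /ð/.
alveolar: stop /d/, fricative /z/.
palatal: stop /ɟ/, fricative —.
velar: stop /ɡ/, fricative /ɣ/.
uvular: stop /ɢ/, fricative /ʁ/.
The palatal row has no fricative member, so the gap is the palatal fricative /ʝ/.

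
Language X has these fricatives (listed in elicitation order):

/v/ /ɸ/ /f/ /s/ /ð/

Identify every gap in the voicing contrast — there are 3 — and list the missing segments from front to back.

place of articulation  voiceless  voiced  
bilabial          ɸ         —       
labiodental       f         v       
dental            —         ð       
alveolar          s         —       
Gaps, from front to back: bilabial lacks voiced (/β/); dental lacks voiceless (/θ/); alveolar lacks voiced (/z/).

/β/, /θ/, /z/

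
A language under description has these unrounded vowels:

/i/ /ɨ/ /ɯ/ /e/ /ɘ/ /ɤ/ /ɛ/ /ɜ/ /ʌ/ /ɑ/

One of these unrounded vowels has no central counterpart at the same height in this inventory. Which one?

High: /i/ ~ /ɨ/ ~ /ɯ/
High-mid: /e/ ~ /ɘ/ ~ /ɤ/
Low-mid: /ɛ/ ~ /ɜ/ ~ /ʌ/
Low: only /ɑ/ (back); no central partner.
So /ɑ/ is the unpaired segment.

/ɑ/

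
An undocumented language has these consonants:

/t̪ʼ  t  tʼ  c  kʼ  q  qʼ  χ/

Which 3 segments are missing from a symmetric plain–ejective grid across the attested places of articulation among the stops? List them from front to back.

Plain: /t/ (alveolar), /c/ (palatal), /q/ (uvular).
Ejective: /t̪ʼ/ (dental), /tʼ/ (alveolar), /kʼ/ (velar), /qʼ/ (uvular).
Gaps, from front to back: dental lacks plain (/t̪/); palatal lacks ejective (/cʼ/); velar lacks plain (/k/).

/t̪/, /cʼ/, /k/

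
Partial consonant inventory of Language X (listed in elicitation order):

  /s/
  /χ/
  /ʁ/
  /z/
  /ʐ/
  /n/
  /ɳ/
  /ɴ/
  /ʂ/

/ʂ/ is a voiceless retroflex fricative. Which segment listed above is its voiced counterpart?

The voiced counterpart is a voiced retroflex fricative — in this inventory, /ʐ/.

/ʐ/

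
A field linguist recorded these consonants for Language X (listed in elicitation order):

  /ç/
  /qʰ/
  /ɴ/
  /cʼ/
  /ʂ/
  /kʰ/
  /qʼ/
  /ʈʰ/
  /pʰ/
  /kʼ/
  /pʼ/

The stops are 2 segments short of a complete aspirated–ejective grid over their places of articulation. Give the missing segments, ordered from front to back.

/ʈʼ/, /cʰ/

place of articulation  aspirated  ejective
bilabial          pʰ        pʼ      
retroflex         ʈʰ        —       
palatal           —         cʼ      
velar             kʰ        kʼ      
uvular            qʰ        qʼ      
Gaps, from front to back: retroflex lacks ejective (/ʈʼ/); palatal lacks aspirated (/cʰ/).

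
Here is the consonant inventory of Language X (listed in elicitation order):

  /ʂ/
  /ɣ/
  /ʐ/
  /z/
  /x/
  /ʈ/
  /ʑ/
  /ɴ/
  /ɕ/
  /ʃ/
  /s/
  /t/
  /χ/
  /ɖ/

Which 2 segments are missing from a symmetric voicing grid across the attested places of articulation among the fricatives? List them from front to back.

alveolar: voiceless /s/, voiced /z/.
postalveolar: voiceless /ʃ/, voiced —.
retroflex: voiceless /ʂ/, voiced /ʐ/.
alveolo-palatal: voiceless /ɕ/, voiced /ʑ/.
velar: voiceless /x/, voiced /ɣ/.
uvular: voiceless /χ/, voiced —.
Gaps, from front to back: postalveolar lacks voiced (/ʒ/); uvular lacks voiced (/ʁ/).

/ʒ/, /ʁ/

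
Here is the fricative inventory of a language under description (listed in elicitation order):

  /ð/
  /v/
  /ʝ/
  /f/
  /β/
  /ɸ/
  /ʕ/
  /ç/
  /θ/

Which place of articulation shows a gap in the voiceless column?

pharyngeal

bilabial: voiceless /ɸ/, voiced /β/.
labiodental: voiceless /f/, voiced /v/.
dental: voiceless /θ/, voiced /ð/.
palatal: voiceless /ç/, voiced /ʝ/.
pharyngeal: voiceless —, voiced /ʕ/.
Every place of articulation has a voiceless member except pharyngeal, where /ħ/ would be expected.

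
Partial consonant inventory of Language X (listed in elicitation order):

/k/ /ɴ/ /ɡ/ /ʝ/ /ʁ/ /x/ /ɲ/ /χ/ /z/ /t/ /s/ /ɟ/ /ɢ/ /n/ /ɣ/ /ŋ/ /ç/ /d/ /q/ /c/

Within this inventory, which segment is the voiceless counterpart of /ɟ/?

/c/

/ɟ/ is a voiced palatal stop.
The voiceless counterpart is a voiceless palatal stop — in this inventory, /c/.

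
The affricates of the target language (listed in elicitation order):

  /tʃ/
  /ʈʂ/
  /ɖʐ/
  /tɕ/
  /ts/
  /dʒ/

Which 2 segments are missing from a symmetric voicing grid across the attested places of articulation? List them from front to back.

/dz/, /dʑ/

alveolar: voiceless /ts/, voiced —.
postalveolar: voiceless /tʃ/, voiced /dʒ/.
retroflex: voiceless /ʈʂ/, voiced /ɖʐ/.
alveolo-palatal: voiceless /tɕ/, voiced —.
Gaps, from front to back: alveolar lacks voiced (/dz/); alveolo-palatal lacks voiced (/dʑ/).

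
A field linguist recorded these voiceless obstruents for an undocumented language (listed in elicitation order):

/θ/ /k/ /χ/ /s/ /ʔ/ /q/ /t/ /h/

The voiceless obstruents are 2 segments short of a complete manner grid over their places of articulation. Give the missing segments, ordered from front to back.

Stop: /t/ (alveolar), /k/ (velar), /q/ (uvular), /ʔ/ (glottal).
Fricative: /θ/ (dental), /s/ (alveolar), /χ/ (uvular), /h/ (glottal).
Gaps, from front to back: dental lacks stop (/t̪/); velar lacks fricative (/x/).

/t̪/, /x/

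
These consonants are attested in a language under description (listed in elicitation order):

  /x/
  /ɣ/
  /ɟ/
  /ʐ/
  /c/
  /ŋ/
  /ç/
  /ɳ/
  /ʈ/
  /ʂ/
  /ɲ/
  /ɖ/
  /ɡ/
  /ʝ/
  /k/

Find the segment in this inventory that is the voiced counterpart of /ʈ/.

/ʈ/ is a voiceless retroflex stop.
The voiced counterpart is a voiced retroflex stop — in this inventory, /ɖ/.

/ɖ/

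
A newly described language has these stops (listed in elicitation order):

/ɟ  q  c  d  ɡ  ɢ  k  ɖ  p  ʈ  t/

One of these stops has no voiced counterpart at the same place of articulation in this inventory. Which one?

/p/

Alveolar: /t/ ~ /d/
Retroflex: /ʈ/ ~ /ɖ/
Palatal: /c/ ~ /ɟ/
Velar: /k/ ~ /ɡ/
Uvular: /q/ ~ /ɢ/
Bilabial: only /p/ (voiceless); no voiced partner.
So /p/ is the unpaired segment.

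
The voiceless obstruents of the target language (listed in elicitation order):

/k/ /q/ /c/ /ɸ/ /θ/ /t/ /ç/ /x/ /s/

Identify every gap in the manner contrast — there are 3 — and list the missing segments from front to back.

Stop: /t/ (alveolar), /c/ (palatal), /k/ (velar), /q/ (uvular).
Fricative: /ɸ/ (bilabial), /θ/ (dental), /s/ (alveolar), /ç/ (palatal), /x/ (velar).
Gaps, from front to back: bilabial lacks stop (/p/); dental lacks stop (/t̪/); uvular lacks fricative (/χ/).

/p/, /t̪/, /χ/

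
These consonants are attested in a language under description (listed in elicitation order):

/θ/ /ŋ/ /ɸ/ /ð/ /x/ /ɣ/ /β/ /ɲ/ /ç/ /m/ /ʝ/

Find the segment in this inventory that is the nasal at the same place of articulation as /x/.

/x/ is a voiceless velar fricative.
The nasal at the same place is a velar nasal — in this inventory, /ŋ/.

/ŋ/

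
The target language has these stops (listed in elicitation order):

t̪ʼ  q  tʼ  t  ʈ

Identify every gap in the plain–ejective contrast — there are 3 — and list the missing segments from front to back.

/t̪/, /ʈʼ/, /qʼ/

place of articulation  plain     ejective
dental            —         t̪ʼ     
alveolar          t         tʼ      
retroflex         ʈ         —       
uvular            q         —       
Gaps, from front to back: dental lacks plain (/t̪/); retroflex lacks ejective (/ʈʼ/); uvular lacks ejective (/qʼ/).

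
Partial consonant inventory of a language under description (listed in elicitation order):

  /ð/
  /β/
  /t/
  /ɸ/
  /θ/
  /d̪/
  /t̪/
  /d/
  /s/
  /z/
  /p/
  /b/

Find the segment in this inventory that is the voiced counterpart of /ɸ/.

/ɸ/ is a voiceless bilabial fricative.
The voiced counterpart is a voiced bilabial fricative — in this inventory, /β/.

/β/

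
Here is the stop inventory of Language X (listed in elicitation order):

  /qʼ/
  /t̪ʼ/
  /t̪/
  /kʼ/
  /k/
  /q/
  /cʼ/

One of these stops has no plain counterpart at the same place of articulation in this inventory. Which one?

Dental: /t̪/ ~ /t̪ʼ/
Velar: /k/ ~ /kʼ/
Uvular: /q/ ~ /qʼ/
Palatal: only /cʼ/ (ejective); no plain partner.
So /cʼ/ is the unpaired segment.

/cʼ/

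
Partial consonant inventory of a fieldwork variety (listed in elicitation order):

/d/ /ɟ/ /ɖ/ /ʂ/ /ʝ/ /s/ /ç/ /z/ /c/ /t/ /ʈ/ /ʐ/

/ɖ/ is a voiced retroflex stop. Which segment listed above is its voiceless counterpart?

/ʈ/

The voiceless counterpart is a voiceless retroflex stop — in this inventory, /ʈ/.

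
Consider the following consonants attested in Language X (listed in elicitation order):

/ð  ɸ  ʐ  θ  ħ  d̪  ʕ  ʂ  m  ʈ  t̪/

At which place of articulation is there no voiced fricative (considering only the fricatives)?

bilabial

place of articulation  voiceless  voiced  
bilabial          ɸ         —       
dental            θ         ð       
retroflex         ʂ         ʐ       
pharyngeal        ħ         ʕ       
Every place of articulation has a voiced member except bilabial, where /β/ would be expected.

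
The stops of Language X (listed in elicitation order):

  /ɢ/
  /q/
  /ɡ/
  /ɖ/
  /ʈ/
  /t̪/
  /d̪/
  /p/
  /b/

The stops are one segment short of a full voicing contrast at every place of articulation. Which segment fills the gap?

/k/

bilabial: voiceless /p/, voiced /b/.
dental: voiceless /t̪/, voiced /d̪/.
retroflex: voiceless /ʈ/, voiced /ɖ/.
velar: voiceless —, voiced /ɡ/.
uvular: voiceless /q/, voiced /ɢ/.
The velar row has no voiceless member, so the gap is the voiceless velar stop /k/.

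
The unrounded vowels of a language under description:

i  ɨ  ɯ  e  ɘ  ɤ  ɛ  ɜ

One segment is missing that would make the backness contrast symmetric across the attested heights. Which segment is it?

Front: /i/ (high), /e/ (high-mid), /ɛ/ (low-mid).
Central: /ɨ/ (high), /ɘ/ (high-mid), /ɜ/ (low-mid).
Back: /ɯ/ (high), /ɤ/ (high-mid).
The low-mid row has no back member, so the gap is the low-mid back unrounded vowel /ʌ/.

/ʌ/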